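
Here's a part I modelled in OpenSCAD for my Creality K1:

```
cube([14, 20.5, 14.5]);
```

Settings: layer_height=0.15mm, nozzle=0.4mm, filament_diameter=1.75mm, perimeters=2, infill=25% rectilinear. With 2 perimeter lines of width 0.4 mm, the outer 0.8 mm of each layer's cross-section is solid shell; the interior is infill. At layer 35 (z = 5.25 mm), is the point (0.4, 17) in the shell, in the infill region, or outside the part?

At z = 5.25 mm: the cube (footprint 14×20.5) is included at this height. Overall, the cross-section is a single solid region. The nearest boundary edge runs (0.00, 20.50)→(0.00, 0.00); distance from the point to it = 0.40 mm. The point is inside the cross-section, 0.40 mm from the nearest boundary — within the 0.8 mm shell band (2 × 0.4).

shell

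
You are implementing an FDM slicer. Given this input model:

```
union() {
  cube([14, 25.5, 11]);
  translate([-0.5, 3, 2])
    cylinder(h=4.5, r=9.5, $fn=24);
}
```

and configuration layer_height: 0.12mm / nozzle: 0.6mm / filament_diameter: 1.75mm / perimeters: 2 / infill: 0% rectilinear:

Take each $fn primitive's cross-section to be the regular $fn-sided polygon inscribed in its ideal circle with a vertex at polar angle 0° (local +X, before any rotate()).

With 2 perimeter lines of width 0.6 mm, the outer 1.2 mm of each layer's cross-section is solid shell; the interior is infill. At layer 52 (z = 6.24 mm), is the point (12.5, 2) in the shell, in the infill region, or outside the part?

infill

At z = 6.24 mm: the cube (footprint 14×25.5) is included at this height; the cylinder at (-0.5, 3): section is a regular 24-gon, circumradius r=9.5; Combining (union): the regions partially overlap (shared area 91.71 mm²), so overlapping operands fuse into one piece — 1 connected region. Overall, the cross-section is a single solid region. The nearest boundary edge runs (14.00, 25.50)→(14.00, 0.00); distance from the point to it = 1.50 mm. The point is inside the cross-section and 1.50 mm from the nearest boundary — more than the 1.2 mm shell width (2 × 0.6), so it's in the infill interior.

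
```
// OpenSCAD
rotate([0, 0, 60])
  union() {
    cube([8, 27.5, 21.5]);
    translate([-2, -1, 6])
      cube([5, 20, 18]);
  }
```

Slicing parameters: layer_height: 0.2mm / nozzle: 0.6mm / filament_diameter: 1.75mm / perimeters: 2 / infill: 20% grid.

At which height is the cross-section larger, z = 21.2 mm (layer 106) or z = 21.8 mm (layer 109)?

layer 106 (z = 21.2 mm)

Layer 106 (z = 21.2): the cube (footprint 8×27.5) is included at this height (area 220.00 mm²); the cube at (-2, -1) (footprint 5×20) is included at this height (area 100.00 mm²); Taking the union: the regions partially overlap — summed areas 320.00 mm² minus the doubly-counted overlap 57.00 mm² gives 263.00 mm² — area = 263.00 mm²; (rotated 60° about Z; rotation is an isometry so areas/perimeters/island counts are preserved). So its area = 263.00 mm². Layer 109 (z = 21.8): the cube is not intersected at this z (z outside [0, 21.5]); the 5×20 cube at (-2, -1) contributes its full rectangle (area 100.00 mm²); Merging all regions: only the 5×20 cube at (-2, -1) is present, so the union is just that shape — area = 100.00 mm²; (whole slice rotated 60° about Z — lengths, areas and connectivity unchanged). So its area = 100.00 mm². Layer 106 is larger (263.00 vs 100.00 mm²).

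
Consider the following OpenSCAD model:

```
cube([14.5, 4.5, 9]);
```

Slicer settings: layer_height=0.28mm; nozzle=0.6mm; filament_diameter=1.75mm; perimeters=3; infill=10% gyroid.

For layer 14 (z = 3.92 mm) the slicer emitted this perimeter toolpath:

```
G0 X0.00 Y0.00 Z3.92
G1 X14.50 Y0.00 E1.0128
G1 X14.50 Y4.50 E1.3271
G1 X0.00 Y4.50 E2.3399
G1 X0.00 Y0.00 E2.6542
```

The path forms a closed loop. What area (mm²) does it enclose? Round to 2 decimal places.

65.25 mm²

Apply the shoelace formula to the sequence of (X, Y) vertices; enclosed area = 65.25 mm².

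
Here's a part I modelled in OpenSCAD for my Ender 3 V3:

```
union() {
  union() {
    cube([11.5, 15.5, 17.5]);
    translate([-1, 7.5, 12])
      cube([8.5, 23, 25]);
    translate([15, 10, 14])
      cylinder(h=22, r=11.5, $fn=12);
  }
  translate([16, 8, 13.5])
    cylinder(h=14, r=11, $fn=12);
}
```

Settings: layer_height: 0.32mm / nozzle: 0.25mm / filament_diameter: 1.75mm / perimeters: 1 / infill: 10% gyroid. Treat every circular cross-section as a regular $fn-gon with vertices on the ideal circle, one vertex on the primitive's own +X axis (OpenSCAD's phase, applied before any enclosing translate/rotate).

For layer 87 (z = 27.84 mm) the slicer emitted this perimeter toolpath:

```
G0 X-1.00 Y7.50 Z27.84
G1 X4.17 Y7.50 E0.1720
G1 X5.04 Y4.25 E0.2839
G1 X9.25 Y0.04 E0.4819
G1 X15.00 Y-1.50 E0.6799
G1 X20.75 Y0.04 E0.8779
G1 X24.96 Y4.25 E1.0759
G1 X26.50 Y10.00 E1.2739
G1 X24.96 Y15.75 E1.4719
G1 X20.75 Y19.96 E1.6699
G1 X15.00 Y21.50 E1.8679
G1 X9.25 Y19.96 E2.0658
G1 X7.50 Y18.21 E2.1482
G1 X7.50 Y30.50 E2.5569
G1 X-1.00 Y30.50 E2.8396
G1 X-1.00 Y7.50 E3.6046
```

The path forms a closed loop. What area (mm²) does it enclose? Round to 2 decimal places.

Apply the shoelace formula to the sequence of (X, Y) vertices; enclosed area = 561.52 mm².

561.52 mm²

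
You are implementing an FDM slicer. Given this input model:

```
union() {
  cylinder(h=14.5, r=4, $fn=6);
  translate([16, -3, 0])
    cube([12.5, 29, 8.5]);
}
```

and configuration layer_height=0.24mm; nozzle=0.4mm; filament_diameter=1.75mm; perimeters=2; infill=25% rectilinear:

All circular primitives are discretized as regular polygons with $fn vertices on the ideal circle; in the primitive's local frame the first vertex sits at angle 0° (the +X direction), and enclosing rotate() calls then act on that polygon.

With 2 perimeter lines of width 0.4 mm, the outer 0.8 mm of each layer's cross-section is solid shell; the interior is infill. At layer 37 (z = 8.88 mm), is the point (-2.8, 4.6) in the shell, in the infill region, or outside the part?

outside

At z = 8.88 mm: the r=4 cylinder contributes a regular 6-gon of circumradius 4; the cube at (16, -3) is absent (z outside [0, 8.5]); Combining (union): only the r=4 cylinder is present, so the union is just that shape — 1 connected region. Overall, the cross-section is a single solid region. The nearest boundary edge runs (2.00, 3.46)→(-2.00, 3.46); distance from the point to it = 1.39 mm. The point is not inside any of the regions above, so it lies outside the cross-section (1.39 mm from the nearest boundary).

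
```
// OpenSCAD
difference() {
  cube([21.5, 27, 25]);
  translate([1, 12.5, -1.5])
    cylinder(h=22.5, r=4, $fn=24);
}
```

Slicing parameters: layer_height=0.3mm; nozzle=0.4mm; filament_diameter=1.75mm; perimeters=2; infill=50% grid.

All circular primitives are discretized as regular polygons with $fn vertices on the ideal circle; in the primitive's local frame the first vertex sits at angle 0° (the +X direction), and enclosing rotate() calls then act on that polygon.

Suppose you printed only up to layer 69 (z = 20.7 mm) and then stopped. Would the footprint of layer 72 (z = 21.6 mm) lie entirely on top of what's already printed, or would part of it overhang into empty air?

Compare the two slices. At z = 20.7: the cube (footprint 21.5×27) is included at this height (area 580.50 mm²); the r=4 cylinder at (1, 12.5) contributes a regular 24-gon of circumradius 4 (area = (24/2)·4.000²·sin(360°/24) = 49.69 mm²); Taking the first minus the rest: starting from the 21.5×27 cube (580.50 mm²), the r=4 cylinder at (1, 12.5) partially overlaps it — only the 32.71 mm² overlap (of its 49.69 mm²) is removed, clipping the outline — area = 547.79 mm². At z = 21.6: the cube (footprint 21.5×27) is included at this height (area 580.50 mm²); the cylinder at (1, 12.5) is not intersected at this z (z outside [-1.5, 21]); After the difference (first − rest): none of the subtracted shapes is present at this height, so the 21.5×27 cube is unchanged — area = 580.50 mm². Checking containment: at z = 21.6 the cross-section extends beyond the z = 20.7 cross-section by about 32.71 mm².

part overhangs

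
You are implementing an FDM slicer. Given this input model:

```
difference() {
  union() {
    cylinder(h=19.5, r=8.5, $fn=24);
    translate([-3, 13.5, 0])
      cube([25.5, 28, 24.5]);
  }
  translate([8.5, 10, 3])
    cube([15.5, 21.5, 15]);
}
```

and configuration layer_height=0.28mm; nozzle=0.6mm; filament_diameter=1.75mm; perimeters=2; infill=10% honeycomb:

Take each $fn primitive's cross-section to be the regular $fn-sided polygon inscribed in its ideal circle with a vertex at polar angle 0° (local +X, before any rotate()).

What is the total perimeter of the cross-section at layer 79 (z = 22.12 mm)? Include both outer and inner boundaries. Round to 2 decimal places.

At z = 22.12 mm: the cylinder is not intersected at this z (z outside [0, 19.5]); the 25.5×28 cube at (-3, 13.5) contributes its full rectangle (perimeter 107.00 mm); Merging all regions: only the 25.5×28 cube at (-3, 13.5) is present, so the union is just that shape — boundary = 107.00 mm; the cube at (8.5, 10) does not reach this height (z outside [3, 18]); Taking the first minus the rest: none of the subtracted shapes is present at this height, so the result so far is unchanged — boundary = 107.00 mm. Overall, the cross-section is a single solid region. Total boundary length (outer) = 107.00 mm.

107.00 mm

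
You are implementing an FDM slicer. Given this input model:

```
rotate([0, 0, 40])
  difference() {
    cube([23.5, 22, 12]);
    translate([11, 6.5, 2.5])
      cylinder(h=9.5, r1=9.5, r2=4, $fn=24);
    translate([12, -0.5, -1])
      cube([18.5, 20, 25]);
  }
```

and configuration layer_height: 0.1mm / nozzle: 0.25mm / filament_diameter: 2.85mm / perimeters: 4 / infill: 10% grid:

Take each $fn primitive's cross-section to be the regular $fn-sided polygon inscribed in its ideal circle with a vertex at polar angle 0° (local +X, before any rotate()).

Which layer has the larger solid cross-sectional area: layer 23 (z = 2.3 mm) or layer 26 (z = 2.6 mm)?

layer 23 (z = 2.3 mm)

Layer 23 (z = 2.3): the cube (footprint 23.5×22) is included at this height (area 517.00 mm²); the cone at (11, 6.5) does not reach this height (z outside [2.5, 12]); the cube at (12, -0.5) is present — its section is the full 18.5×20 rectangle (area 370.00 mm²); Taking the first minus the rest: starting from the 23.5×22 cube (517.00 mm²), the 18.5×20 cube at (12, -0.5) partially overlaps it — only the 224.25 mm² overlap (of its 370.00 mm²) is removed, clipping the outline — area = 292.75 mm²; (rotated 40° about Z; rotation is an isometry so areas/perimeters/island counts are preserved). So its area = 292.75 mm². Layer 26 (z = 2.6): the cube is present — its section is the full 23.5×22 rectangle (area 517.00 mm²); the cone at (11, 6.5) (r1=9.5→r2=4) has section circumradius 9.442 here — a regular 24-gon (area = (24/2)·9.442²·sin(360°/24) = 276.90 mm²); the 18.5×20 cube at (12, -0.5) contributes its full rectangle (area 370.00 mm²); Taking the first minus the rest: starting from the 23.5×22 cube (517.00 mm²), the cone at (11, 6.5) partially overlaps it — only the 249.87 mm² overlap (of its 276.90 mm²) is removed, clipping the outline; the 18.5×20 cube at (12, -0.5) partially overlaps it — only the 115.19 mm² overlap (of its 370.00 mm²) is removed, clipping the outline — area = 151.94 mm²; (rotated 40° about Z; rotation is an isometry so areas/perimeters/island counts are preserved). So its area = 151.94 mm². Layer 23 is larger (292.75 vs 151.94 mm²).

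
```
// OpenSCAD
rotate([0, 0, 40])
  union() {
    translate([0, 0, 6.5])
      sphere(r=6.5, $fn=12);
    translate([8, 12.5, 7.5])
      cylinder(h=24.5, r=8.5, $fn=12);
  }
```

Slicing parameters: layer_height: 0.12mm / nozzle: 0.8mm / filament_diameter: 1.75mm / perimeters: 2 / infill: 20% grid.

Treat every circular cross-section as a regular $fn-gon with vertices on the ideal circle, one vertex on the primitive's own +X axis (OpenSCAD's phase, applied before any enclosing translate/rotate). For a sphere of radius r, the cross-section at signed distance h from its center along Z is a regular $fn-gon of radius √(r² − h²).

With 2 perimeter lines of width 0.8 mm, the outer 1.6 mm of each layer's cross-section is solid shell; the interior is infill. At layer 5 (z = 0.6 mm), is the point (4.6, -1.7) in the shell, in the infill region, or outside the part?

At z = 0.6 mm: the sphere: section is a regular 12-gon, circumradius = √(r²−h²) = √(6.5²−5.9²) = 2.728; the cylinder at (8, 12.5) is not intersected at this z (z outside [7.5, 32]); Merging all regions: only the r=6.5 sphere is present, so the union is just that shape — 1 connected region; (whole slice rotated 40° about Z — lengths, areas and connectivity unchanged). Overall, the cross-section is a single solid region. Undo the 40° rotation: the query point maps to (2.431, -4.259) in the un-rotated model frame. The nearest boundary edge runs (-0.00, -2.73)→(1.36, -2.36); distance from the point to it = 2.18 mm. The point is not inside any of the regions above, so it lies outside the cross-section (2.18 mm from the nearest boundary).

outside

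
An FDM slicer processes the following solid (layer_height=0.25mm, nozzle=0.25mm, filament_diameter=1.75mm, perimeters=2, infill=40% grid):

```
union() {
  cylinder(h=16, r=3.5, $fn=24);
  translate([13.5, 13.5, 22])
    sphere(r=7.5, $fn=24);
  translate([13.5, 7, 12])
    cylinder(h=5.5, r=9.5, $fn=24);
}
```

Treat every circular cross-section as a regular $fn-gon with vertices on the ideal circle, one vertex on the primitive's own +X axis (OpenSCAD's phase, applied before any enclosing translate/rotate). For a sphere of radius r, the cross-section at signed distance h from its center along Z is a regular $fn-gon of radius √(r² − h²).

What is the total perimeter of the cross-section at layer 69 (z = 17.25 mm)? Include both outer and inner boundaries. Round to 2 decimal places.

63.40 mm

At z = 17.25 mm: the cylinder does not reach this height (z outside [0, 16]); the sphere at (13.5, 13.5): section is a regular 24-gon, circumradius = √(r²−h²) = √(7.5²−4.75²) = 5.804 (perimeter = 2·24·5.804·sin(180°/24) = 36.36 mm); the cylinder at (13.5, 7): section is a regular 24-gon, circumradius r=9.5 (perimeter = 2·24·9.500·sin(180°/24) = 59.52 mm); Merging all regions: the regions partially overlap (shared area 79.03 mm²), so the edge portions inside another operand are dropped and the merged outline is re-measured after clipping — boundary = 63.40 mm. Overall, the cross-section is a single solid region. Total boundary length (outer) = 63.40 mm.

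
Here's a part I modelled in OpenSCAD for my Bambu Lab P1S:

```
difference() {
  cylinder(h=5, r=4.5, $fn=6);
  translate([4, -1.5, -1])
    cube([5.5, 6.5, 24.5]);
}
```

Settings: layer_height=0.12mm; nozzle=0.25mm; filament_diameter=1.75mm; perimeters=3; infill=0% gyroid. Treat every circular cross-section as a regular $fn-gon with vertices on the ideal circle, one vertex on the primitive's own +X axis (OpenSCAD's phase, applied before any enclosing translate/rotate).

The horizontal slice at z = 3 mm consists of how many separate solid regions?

At z = 3 mm: the cylinder: section is a regular 6-gon, circumradius r=4.5; the 5.5×6.5 cube at (4, -1.5) contributes its full rectangle; Taking the first minus the rest: starting from the r=4.5 cylinder, the 5.5×6.5 cube at (4, -1.5) partially overlaps it — only the 0.43 mm² overlap (of its 35.75 mm²) is removed, clipping the outline — 1 connected region. The result has 1 disconnected region.

1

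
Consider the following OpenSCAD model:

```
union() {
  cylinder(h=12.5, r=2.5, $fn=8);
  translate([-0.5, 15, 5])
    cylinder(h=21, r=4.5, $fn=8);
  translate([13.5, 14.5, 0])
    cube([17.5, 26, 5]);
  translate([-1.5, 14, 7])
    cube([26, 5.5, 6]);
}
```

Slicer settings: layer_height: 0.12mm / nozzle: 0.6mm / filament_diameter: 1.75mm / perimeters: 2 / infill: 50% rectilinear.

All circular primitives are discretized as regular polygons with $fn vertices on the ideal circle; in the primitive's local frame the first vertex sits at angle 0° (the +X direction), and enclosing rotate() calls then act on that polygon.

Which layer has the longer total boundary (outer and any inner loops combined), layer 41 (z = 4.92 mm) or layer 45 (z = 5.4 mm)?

Layer 41 (z = 4.92): the cylinder: section is a regular 8-gon, circumradius r=2.5 (perimeter = 2·8·2.500·sin(180°/8) = 15.31 mm); the cylinder at (-0.5, 15) is not intersected at this z (z outside [5, 26]); the cube at (13.5, 14.5) is present — its section is the full 17.5×26 rectangle (perimeter 87.00 mm); the cube at (-1.5, 14) is not intersected at this z (z outside [7, 13]); Merging all regions: the 2 present regions are separate (no shared area or edge), so areas and boundary lengths simply add and each stays a separate island — boundary = 102.31 mm. So its perimeter = 102.31 mm. Layer 45 (z = 5.4): the cylinder: section is a regular 8-gon, circumradius r=2.5 (perimeter = 2·8·2.500·sin(180°/8) = 15.31 mm); the r=4.5 cylinder at (-0.5, 15) gives a regular 8-gon of circumradius 4.5 (constant along its height) (perimeter = 2·8·4.500·sin(180°/8) = 27.55 mm); the cube at (13.5, 14.5) does not reach this height (z outside [0, 5]); the cube at (-1.5, 14) does not reach this height (z outside [7, 13]); Combining (union): the 2 present regions are separate (no shared area or edge), so areas and boundary lengths simply add and each stays a separate island — boundary = 42.86 mm. So its perimeter = 42.86 mm. Layer 41 is larger (102.31 vs 42.86 mm).

layer 41 (z = 4.92 mm)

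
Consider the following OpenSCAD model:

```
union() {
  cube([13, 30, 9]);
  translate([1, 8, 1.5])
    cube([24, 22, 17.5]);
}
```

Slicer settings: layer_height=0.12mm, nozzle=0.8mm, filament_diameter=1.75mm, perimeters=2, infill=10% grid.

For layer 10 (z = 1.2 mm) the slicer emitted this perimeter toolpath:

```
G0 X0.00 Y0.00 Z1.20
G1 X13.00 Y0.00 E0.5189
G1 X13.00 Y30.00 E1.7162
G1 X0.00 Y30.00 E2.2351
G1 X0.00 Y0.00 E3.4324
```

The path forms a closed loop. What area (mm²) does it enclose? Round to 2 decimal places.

Apply the shoelace formula to the sequence of (X, Y) vertices; enclosed area = 390.00 mm².

390.00 mm²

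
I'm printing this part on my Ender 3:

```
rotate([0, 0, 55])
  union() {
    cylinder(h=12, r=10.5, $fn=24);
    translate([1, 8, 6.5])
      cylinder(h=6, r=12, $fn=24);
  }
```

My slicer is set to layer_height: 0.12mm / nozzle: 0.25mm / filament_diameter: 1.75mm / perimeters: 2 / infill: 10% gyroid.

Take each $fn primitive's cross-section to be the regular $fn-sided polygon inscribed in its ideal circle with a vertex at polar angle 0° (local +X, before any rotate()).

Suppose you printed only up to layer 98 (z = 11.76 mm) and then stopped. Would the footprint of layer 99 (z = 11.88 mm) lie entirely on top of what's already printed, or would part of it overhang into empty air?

entirely on top

Compare the two slices. At z = 11.76: the r=10.5 cylinder contributes a regular 24-gon of circumradius 10.5 (area = (24/2)·10.500²·sin(360°/24) = 342.42 mm²); the r=12 cylinder at (1, 8) contributes a regular 24-gon of circumradius 12 (area = (24/2)·12.000²·sin(360°/24) = 447.24 mm²); Merging all regions: the regions partially overlap — summed areas 789.66 mm² minus the doubly-counted overlap 215.13 mm² gives 574.53 mm² — area = 574.53 mm²; (whole slice rotated 55° about Z — lengths, areas and connectivity unchanged). At z = 11.88: the cylinder: section is a regular 24-gon, circumradius r=10.5 (area = (24/2)·10.500²·sin(360°/24) = 342.42 mm²); the r=12 cylinder at (1, 8) gives a regular 24-gon of circumradius 12 (constant along its height) (area = (24/2)·12.000²·sin(360°/24) = 447.24 mm²); Merging all regions: the regions partially overlap — summed areas 789.66 mm² minus the doubly-counted overlap 215.13 mm² gives 574.53 mm² — area = 574.53 mm²; (rotated 55° about Z; rotation is an isometry so areas/perimeters/island counts are preserved). Checking containment: the cross-section at z = 11.88 is a subset of the cross-section at z = 11.76.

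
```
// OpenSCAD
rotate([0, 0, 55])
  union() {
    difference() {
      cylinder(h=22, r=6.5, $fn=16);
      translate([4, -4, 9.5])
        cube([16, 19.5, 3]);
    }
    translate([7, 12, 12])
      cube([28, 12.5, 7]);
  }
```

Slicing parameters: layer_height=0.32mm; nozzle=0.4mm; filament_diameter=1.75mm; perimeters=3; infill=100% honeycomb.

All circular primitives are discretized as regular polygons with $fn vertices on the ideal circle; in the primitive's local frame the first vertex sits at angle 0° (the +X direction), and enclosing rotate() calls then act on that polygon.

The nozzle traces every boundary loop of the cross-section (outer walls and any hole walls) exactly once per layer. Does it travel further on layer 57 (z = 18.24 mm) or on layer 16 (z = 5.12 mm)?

Layer 57 (z = 18.24): the r=6.5 cylinder contributes a regular 16-gon of circumradius 6.5 (perimeter = 2·16·6.500·sin(180°/16) = 40.58 mm); the cube at (4, -4) is not intersected at this z (z outside [9.5, 12.5]); After the difference (first − rest): none of the subtracted shapes is present at this height, so the r=6.5 cylinder is unchanged — boundary = 40.58 mm; the cube at (7, 12) is present — its section is the full 28×12.5 rectangle (perimeter 81.00 mm); Combining (union): the 2 present regions are separate (no shared area or edge), so areas and boundary lengths simply add and each stays a separate island — boundary = 121.58 mm; (whole slice rotated 55° about Z — lengths, areas and connectivity unchanged). So its perimeter = 121.58 mm. Layer 16 (z = 5.12): the r=6.5 cylinder gives a regular 16-gon of circumradius 6.5 (constant along its height) (perimeter = 2·16·6.500·sin(180°/16) = 40.58 mm); the cube at (4, -4) is not intersected at this z (z outside [9.5, 12.5]); Taking the first minus the rest: none of the subtracted shapes is present at this height, so the r=6.5 cylinder is unchanged — boundary = 40.58 mm; the cube at (7, 12) is not intersected at this z (z outside [12, 19]); Combining (union): only the result so far is present, so the union is just that shape — boundary = 40.58 mm; (rotated 55° about Z; rotation is an isometry so areas/perimeters/island counts are preserved). So its perimeter = 40.58 mm. Layer 57 is larger (121.58 vs 40.58 mm).

layer 57 (z = 18.24 mm)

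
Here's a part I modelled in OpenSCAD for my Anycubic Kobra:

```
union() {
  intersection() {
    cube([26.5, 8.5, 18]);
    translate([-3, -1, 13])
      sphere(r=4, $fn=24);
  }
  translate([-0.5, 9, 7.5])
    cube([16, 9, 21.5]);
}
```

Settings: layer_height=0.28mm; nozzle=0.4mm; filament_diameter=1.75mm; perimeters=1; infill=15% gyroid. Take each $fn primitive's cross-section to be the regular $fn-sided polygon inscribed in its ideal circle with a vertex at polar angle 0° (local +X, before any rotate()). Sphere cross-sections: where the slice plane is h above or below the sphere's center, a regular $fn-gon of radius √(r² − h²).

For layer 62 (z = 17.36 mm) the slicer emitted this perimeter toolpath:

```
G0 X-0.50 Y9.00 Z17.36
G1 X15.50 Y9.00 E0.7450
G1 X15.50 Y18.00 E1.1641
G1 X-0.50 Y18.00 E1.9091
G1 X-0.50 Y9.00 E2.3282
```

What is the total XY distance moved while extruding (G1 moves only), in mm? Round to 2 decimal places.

50.00 mm

Sum the Euclidean lengths of each G1 segment: total = 50.00 mm.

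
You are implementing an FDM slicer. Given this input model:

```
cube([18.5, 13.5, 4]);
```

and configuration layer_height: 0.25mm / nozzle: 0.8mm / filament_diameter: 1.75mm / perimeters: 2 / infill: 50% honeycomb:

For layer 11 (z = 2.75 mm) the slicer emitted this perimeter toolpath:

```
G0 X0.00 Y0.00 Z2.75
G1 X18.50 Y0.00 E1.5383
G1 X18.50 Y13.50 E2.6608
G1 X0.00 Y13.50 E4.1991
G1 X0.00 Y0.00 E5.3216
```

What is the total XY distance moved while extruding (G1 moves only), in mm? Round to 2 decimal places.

Sum the Euclidean lengths of each G1 segment: total = 64.00 mm.

64.00 mm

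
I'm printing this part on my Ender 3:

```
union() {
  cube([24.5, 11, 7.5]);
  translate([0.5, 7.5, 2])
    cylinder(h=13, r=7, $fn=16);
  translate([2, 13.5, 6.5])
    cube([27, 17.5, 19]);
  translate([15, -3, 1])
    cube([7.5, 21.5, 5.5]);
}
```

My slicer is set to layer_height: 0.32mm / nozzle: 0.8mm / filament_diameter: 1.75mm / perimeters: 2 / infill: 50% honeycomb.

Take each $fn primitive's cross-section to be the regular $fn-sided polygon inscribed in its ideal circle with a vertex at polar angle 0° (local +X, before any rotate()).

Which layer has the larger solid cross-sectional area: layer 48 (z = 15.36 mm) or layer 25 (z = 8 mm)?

Layer 48 (z = 15.36): the cube does not reach this height (z outside [0, 7.5]); the cylinder at (0.5, 7.5) does not reach this height (z outside [2, 15]); the 27×17.5 cube at (2, 13.5) contributes its full rectangle (area 472.50 mm²); the cube at (15, -3) is not intersected at this z (z outside [1, 6.5]); Merging all regions: only the 27×17.5 cube at (2, 13.5) is present, so the union is just that shape — area = 472.50 mm². So its area = 472.50 mm². Layer 25 (z = 8): the cube does not reach this height (z outside [0, 7.5]); the r=7 cylinder at (0.5, 7.5) contributes a regular 16-gon of circumradius 7 (area = (16/2)·7.000²·sin(360°/16) = 150.01 mm²); the 27×17.5 cube at (2, 13.5) contributes its full rectangle (area 472.50 mm²); the cube at (15, -3) is absent (z outside [1, 6.5]); Taking the union: the regions partially overlap — summed areas 622.51 mm² minus the doubly-counted overlap 0.85 mm² gives 621.66 mm² — area = 621.66 mm². So its area = 621.66 mm². Layer 25 is larger (621.66 vs 472.50 mm²).

layer 25 (z = 8 mm)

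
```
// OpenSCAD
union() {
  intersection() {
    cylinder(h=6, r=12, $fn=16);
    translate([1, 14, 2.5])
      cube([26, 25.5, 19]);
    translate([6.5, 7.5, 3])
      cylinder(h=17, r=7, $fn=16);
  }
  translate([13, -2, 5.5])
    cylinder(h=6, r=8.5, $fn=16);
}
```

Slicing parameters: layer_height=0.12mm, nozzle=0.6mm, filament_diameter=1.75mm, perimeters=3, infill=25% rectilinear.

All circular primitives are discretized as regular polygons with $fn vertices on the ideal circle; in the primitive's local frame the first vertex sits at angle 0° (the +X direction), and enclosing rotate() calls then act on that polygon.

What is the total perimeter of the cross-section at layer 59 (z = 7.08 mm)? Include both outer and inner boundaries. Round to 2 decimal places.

53.06 mm

At z = 7.08 mm: the cylinder is absent (z outside [0, 6]); the 26×25.5 cube at (1, 14) contributes its full rectangle (perimeter 103.00 mm); the r=7 cylinder at (6.5, 7.5) contributes a regular 16-gon of circumradius 7 (perimeter = 2·16·7.000·sin(180°/16) = 43.70 mm); Keeping only the common overlap: at least one operand is absent at this height, so nothing remains; the cylinder at (13, -2): section is a regular 16-gon, circumradius r=8.5 (perimeter = 2·16·8.500·sin(180°/16) = 53.06 mm); Combining (union): only the r=8.5 cylinder at (13, -2) is present, so the union is just that shape — boundary = 53.06 mm. Overall, the cross-section is a single solid region. Total boundary length (outer) = 53.06 mm.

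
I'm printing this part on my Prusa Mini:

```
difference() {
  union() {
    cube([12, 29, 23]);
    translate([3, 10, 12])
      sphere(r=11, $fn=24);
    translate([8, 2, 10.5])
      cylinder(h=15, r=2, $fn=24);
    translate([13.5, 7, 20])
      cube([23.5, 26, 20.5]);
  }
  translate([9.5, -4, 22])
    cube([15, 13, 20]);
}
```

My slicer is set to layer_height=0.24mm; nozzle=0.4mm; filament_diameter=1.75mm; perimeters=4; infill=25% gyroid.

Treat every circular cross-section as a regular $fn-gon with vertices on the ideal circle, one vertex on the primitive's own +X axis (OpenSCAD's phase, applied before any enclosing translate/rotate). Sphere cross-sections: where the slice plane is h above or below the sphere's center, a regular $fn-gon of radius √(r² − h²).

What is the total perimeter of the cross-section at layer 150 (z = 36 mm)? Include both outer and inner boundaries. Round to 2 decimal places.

99.00 mm

At z = 36 mm: the cube is absent (z outside [0, 23]); the sphere at (3, 10) is not intersected at this z (|z−center|=24.000 > r=11); the cylinder at (8, 2) is absent (z outside [10.5, 25.5]); the cube at (13.5, 7) (footprint 23.5×26) is included at this height (perimeter 99.00 mm); Taking the union: only the 23.5×26 cube at (13.5, 7) is present, so the union is just that shape — boundary = 99.00 mm; the cube at (9.5, -4) is present — its section is the full 15×13 rectangle (perimeter 56.00 mm); Subtracting the remaining from the first: starting from that combined region, the 15×13 cube at (9.5, -4) partially overlaps it — only the 22.00 mm² overlap (of its 195.00 mm²) is removed, clipping the outline — boundary = 99.00 mm. Overall, the cross-section is a single solid region. Total boundary length (outer) = 99.00 mm.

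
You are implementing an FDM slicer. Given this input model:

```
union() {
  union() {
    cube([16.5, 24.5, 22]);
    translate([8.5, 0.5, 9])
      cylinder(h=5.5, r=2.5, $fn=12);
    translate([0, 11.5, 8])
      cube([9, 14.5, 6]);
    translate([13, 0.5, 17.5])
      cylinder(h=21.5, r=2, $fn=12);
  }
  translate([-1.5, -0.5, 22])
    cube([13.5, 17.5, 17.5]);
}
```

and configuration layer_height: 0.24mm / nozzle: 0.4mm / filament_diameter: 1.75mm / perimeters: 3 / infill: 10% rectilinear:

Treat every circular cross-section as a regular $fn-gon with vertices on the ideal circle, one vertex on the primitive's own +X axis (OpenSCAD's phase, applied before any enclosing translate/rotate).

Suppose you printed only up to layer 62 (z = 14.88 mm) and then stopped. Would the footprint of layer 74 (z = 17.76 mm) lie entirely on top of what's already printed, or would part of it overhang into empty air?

Compare the two slices. At z = 14.88: the 16.5×24.5 cube contributes its full rectangle (area 404.25 mm²); the cylinder at (8.5, 0.5) does not reach this height (z outside [9, 14.5]); the cube at (0, 11.5) is not intersected at this z (z outside [8, 14]); the cylinder at (13, 0.5) does not reach this height (z outside [17.5, 39]); Taking the union: only the 16.5×24.5 cube is present, so the union is just that shape — area = 404.25 mm²; the cube at (-1.5, -0.5) is not intersected at this z (z outside [22, 39.5]); Combining (union): only that combined region is present, so the union is just that shape — area = 404.25 mm². At z = 17.76: the cube is present — its section is the full 16.5×24.5 rectangle (area 404.25 mm²); the cylinder at (8.5, 0.5) is not intersected at this z (z outside [9, 14.5]); the cube at (0, 11.5) is absent (z outside [8, 14]); the r=2 cylinder at (13, 0.5) gives a regular 12-gon of circumradius 2 (constant along its height) (area = (12/2)·2.000²·sin(360°/12) = 12.00 mm²); Taking the union: the regions partially overlap — summed areas 416.25 mm² minus the doubly-counted overlap 7.93 mm² gives 408.32 mm² — area = 408.32 mm²; the cube at (-1.5, -0.5) does not reach this height (z outside [22, 39.5]); Combining (union): only that combined region is present, so the union is just that shape — area = 408.32 mm². Checking containment: at z = 17.76 the cross-section extends beyond the z = 14.88 cross-section by about 4.07 mm².

part overhangs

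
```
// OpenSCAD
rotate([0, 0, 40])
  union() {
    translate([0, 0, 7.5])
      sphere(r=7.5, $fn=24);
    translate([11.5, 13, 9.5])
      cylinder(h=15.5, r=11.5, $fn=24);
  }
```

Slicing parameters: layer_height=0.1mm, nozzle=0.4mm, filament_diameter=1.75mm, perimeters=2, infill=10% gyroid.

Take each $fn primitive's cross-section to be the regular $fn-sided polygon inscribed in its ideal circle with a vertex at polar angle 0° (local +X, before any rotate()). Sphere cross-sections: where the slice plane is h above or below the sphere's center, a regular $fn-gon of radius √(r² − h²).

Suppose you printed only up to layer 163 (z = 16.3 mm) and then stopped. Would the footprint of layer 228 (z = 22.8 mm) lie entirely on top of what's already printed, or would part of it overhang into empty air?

entirely on top

Compare the two slices. At z = 16.3: the sphere is absent (|z−center|=8.800 > r=7.5); the r=11.5 cylinder at (11.5, 13) contributes a regular 24-gon of circumradius 11.5 (area = (24/2)·11.500²·sin(360°/24) = 410.75 mm²); Combining (union): only the r=11.5 cylinder at (11.5, 13) is present, so the union is just that shape — area = 410.75 mm²; (whole slice rotated 40° about Z — lengths, areas and connectivity unchanged). At z = 22.8: the sphere is absent (|z−center|=15.300 > r=7.5); the cylinder at (11.5, 13): section is a regular 24-gon, circumradius r=11.5 (area = (24/2)·11.500²·sin(360°/24) = 410.75 mm²); Merging all regions: only the r=11.5 cylinder at (11.5, 13) is present, so the union is just that shape — area = 410.75 mm²; (rotated 40° about Z; rotation is an isometry so areas/perimeters/island counts are preserved). Checking containment: the cross-section at z = 22.8 is a subset of the cross-section at z = 16.3.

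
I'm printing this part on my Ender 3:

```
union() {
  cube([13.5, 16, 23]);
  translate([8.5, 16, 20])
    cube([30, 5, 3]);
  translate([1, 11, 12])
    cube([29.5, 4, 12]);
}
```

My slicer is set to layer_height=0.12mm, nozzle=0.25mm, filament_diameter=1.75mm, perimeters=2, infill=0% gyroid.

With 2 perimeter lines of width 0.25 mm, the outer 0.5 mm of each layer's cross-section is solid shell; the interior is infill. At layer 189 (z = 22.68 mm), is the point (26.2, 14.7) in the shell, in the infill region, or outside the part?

At z = 22.68 mm: the cube is present — its section is the full 13.5×16 rectangle; the cube at (8.5, 16) is present — its section is the full 30×5 rectangle; the 29.5×4 cube at (1, 11) contributes its full rectangle; Merging all regions: the regions partially overlap (shared area 50.00 mm²), so overlapping operands fuse into one piece — 1 connected region. Overall, the cross-section is a single solid region. The nearest boundary edge runs (13.50, 15.00)→(30.50, 15.00); distance from the point to it = 0.30 mm. The point is inside the cross-section, 0.30 mm from the nearest boundary — within the 0.5 mm shell band (2 × 0.25).

shell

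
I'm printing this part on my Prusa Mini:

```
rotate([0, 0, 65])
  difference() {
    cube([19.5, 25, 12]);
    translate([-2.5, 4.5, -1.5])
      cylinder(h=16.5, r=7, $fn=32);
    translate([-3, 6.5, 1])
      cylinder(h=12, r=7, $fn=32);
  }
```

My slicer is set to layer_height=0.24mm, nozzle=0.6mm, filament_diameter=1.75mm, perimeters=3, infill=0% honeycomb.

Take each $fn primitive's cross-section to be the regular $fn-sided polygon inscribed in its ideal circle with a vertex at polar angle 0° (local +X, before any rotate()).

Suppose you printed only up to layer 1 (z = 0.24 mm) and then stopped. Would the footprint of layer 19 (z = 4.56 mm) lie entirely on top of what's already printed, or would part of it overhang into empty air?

Compare the two slices. At z = 0.24: the 19.5×25 cube contributes its full rectangle (area 487.50 mm²); the cylinder at (-2.5, 4.5): section is a regular 32-gon, circumradius r=7 (area = (32/2)·7.000²·sin(360°/32) = 152.95 mm²); the cylinder at (-3, 6.5) is not intersected at this z (z outside [1, 13]); Subtracting the remaining from the first: starting from the 19.5×25 cube (487.50 mm²), the r=7 cylinder at (-2.5, 4.5) partially overlaps it — only the 38.99 mm² overlap (of its 152.95 mm²) is removed, clipping the outline — area = 448.51 mm²; (rotated 65° about Z; rotation is an isometry so areas/perimeters/island counts are preserved). At z = 4.56: the cube (footprint 19.5×25) is included at this height (area 487.50 mm²); the cylinder at (-2.5, 4.5): section is a regular 32-gon, circumradius r=7 (area = (32/2)·7.000²·sin(360°/32) = 152.95 mm²); the cylinder at (-3, 6.5): section is a regular 32-gon, circumradius r=7 (area = (32/2)·7.000²·sin(360°/32) = 152.95 mm²); Taking the first minus the rest: starting from the 19.5×25 cube (487.50 mm²), the r=7 cylinder at (-2.5, 4.5) partially overlaps it — only the 38.99 mm² overlap (of its 152.95 mm²) is removed, clipping the outline; the r=7 cylinder at (-3, 6.5) partially overlaps it — only the 5.62 mm² overlap (of its 152.95 mm²) is removed, clipping the outline — area = 442.89 mm²; (whole slice rotated 65° about Z — lengths, areas and connectivity unchanged). Checking containment: the cross-section at z = 4.56 is a subset of the cross-section at z = 0.24.

entirely on top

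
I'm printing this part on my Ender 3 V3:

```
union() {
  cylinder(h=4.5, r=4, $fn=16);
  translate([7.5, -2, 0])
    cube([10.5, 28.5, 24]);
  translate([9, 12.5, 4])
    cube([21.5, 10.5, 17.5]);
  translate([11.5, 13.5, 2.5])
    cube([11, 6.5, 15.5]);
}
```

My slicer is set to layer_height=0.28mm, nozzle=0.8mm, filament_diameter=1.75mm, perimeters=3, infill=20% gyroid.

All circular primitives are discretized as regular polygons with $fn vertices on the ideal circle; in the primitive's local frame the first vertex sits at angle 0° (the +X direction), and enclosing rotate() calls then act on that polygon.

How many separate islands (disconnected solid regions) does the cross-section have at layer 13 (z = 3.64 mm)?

At z = 3.64 mm: the r=4 cylinder gives a regular 16-gon of circumradius 4 (constant along its height); the cube at (7.5, -2) is present — its section is the full 10.5×28.5 rectangle; the cube at (9, 12.5) is absent (z outside [4, 21.5]); the cube at (11.5, 13.5) (footprint 11×6.5) is included at this height; Combining (union): the regions partially overlap (shared area 42.25 mm²), so overlapping operands fuse into one piece — 2 connected regions. Overall, the cross-section has 2 separate islands. Island count = 2.

2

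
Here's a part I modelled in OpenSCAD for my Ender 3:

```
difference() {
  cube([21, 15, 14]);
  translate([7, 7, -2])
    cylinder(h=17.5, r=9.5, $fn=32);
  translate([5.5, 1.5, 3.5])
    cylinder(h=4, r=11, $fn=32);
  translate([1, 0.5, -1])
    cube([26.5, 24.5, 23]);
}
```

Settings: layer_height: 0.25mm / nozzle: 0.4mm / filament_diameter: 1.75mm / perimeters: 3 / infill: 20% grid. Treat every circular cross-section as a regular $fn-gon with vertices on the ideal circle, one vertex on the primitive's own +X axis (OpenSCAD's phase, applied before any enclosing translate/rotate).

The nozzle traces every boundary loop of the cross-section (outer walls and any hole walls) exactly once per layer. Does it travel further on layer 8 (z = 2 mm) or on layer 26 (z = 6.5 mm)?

Layer 8 (z = 2): the cube (footprint 21×15) is included at this height (perimeter 72.00 mm); the cylinder at (7, 7): section is a regular 32-gon, circumradius r=9.5 (perimeter = 2·32·9.500·sin(180°/32) = 59.59 mm); the cylinder at (5.5, 1.5) is absent (z outside [3.5, 7.5]); the cube at (1, 0.5) (footprint 26.5×24.5) is included at this height (perimeter 102.00 mm); Taking the first minus the rest: starting from the 21×15 cube, the r=9.5 cylinder at (7, 7) partially overlaps it — only the 228.42 mm² overlap (of its 281.71 mm²) is removed, clipping the outline; the 26.5×24.5 cube at (1, 0.5) partially overlaps it — only the 81.61 mm² overlap (of its 649.25 mm²) is removed, clipping the outline — boundary = 22.80 mm. So its perimeter = 22.80 mm. Layer 26 (z = 6.5): the cube (footprint 21×15) is included at this height (perimeter 72.00 mm); the r=9.5 cylinder at (7, 7) contributes a regular 32-gon of circumradius 9.5 (perimeter = 2·32·9.500·sin(180°/32) = 59.59 mm); the cylinder at (5.5, 1.5): section is a regular 32-gon, circumradius r=11 (perimeter = 2·32·11.000·sin(180°/32) = 69.00 mm); the cube at (1, 0.5) (footprint 26.5×24.5) is included at this height (perimeter 102.00 mm); After the difference (first − rest): starting from the 21×15 cube, the r=9.5 cylinder at (7, 7) partially overlaps it — only the 228.42 mm² overlap (of its 281.71 mm²) is removed, clipping the outline; the r=11 cylinder at (5.5, 1.5) partially overlaps it — only the 6.08 mm² overlap (of its 377.69 mm²) is removed, clipping the outline; the 26.5×24.5 cube at (1, 0.5) partially overlaps it — only the 77.07 mm² overlap (of its 649.25 mm²) is removed, clipping the outline — boundary = 14.94 mm. So its perimeter = 14.94 mm. Layer 8 is larger (22.80 vs 14.94 mm).

layer 8 (z = 2 mm)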